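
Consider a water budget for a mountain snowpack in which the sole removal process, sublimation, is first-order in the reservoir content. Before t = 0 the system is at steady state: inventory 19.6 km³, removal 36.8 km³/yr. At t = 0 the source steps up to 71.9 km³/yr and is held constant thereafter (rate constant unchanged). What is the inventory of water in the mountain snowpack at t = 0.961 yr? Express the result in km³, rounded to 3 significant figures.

Residence time τ = M₀/F₀ = 0.5326 yr. The eventual steady state is M_∞ = M₀·(F₁/F₀) = 19.6 × 71.9/36.8 = 38.295 km³.
The anomaly ΔM(t) = M(t) − M_∞ decays as ΔM₀·e^(−t/τ) with ΔM₀ = 19.6 − 38.295 = −18.69 km³.
At t = 0.961 yr, e^(−t/τ) = e^(−1.804) = 0.1646, so ΔM = −3.077 km³ and M = 38.295 − 3.077 = 35.218 km³.

35.2 km³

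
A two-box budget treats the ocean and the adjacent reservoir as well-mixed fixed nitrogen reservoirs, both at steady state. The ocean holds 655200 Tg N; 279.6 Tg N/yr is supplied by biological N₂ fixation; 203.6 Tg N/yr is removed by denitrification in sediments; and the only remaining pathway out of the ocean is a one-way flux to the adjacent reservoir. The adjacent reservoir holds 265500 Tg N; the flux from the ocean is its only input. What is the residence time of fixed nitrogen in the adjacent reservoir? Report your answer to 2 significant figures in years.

3500 yr

Balance the ocean: ΣF_in = 279.60 Tg N/yr.
Flux to the adjacent reservoir = ΣF_in − (203.6) = 76.000 Tg N/yr.
At steady state the output of the adjacent reservoir equals its input, 76.000 Tg N/yr.
τ = M / F = 265500 / 76.000 = 3493 yr.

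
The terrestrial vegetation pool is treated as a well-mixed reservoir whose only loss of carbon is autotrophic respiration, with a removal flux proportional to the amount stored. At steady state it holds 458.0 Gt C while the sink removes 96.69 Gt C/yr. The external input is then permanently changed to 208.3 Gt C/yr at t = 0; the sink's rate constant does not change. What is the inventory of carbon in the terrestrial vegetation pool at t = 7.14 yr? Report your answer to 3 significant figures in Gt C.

870 Gt C

The sink rate constant is k = F₀/M₀ = 96.69/458.0 = 0.2111 yr⁻¹.
Solving dM/dt = F₁ − kM with M(0) = M₀ gives M(t) = F₁/k + (M₀ − F₁/k)·e^(−kt).
F₁/k = 208.3/0.2111 = 986.67 Gt C; kt = 0.2111 × 7.14 = 1.507, e^(−kt) = 0.2215.
M(7.14) = 986.67 + (458.0 − 986.67) × 0.2215 = 986.67 − 117.1 = 869.57 Gt C.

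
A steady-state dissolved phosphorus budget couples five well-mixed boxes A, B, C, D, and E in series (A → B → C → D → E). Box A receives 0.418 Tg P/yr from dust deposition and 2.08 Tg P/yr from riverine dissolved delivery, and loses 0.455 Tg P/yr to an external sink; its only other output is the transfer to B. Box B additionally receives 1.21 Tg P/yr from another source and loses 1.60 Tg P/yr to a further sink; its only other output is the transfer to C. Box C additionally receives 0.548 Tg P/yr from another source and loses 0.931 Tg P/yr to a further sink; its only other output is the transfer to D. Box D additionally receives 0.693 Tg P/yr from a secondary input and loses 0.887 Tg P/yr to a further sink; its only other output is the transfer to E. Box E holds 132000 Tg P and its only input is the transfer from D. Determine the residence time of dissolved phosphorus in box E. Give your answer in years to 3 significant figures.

Box A: F(A→B) = (0.418 + 2.08) − 0.455 = 2.0430 Tg P/yr.
Box B: F(B→C) = (2.0430 + 1.21) − 1.60 = 1.6530 Tg P/yr.
Box C: F(C→D) = (1.6530 + 0.548) − 0.931 = 1.2700 Tg P/yr.
Box D: F(D→E) = (1.2700 + 0.693) − 0.887 = 1.0760 Tg P/yr.
Box E throughput = its input = 1.0760 Tg P/yr; τ = 132000 / 1.0760 = 122700 yr.

123000 yr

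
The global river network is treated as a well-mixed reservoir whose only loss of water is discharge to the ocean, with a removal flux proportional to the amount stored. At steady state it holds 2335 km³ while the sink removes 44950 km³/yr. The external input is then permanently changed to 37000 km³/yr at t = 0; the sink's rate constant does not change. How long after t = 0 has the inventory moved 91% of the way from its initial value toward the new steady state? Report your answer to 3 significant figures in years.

0.125 yr

τ = M₀/F₀ = 2335/44950 = 0.05195 yr.
The remaining gap fraction is e^(−t/τ); 91% covered ⇒ e^(−t/τ) = 0.0900.
t = −τ ln(0.0900) = 0.05195 × 2.408 = 0.1251 yr.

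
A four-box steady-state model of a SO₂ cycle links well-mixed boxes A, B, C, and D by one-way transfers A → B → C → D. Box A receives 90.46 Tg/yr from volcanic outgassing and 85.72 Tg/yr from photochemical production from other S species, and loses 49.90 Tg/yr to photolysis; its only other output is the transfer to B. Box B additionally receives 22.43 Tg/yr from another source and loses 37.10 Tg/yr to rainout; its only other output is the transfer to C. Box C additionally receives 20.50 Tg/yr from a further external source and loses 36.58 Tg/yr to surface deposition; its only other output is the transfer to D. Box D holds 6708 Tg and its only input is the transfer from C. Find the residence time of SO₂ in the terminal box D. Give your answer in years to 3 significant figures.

70.2 yr

Box A: F(A→B) = (90.46 + 85.72) − 49.90 = 126.28 Tg/yr.
Box B: F(B→C) = (126.28 + 22.43) − 37.10 = 111.61 Tg/yr.
Box C: F(C→D) = (111.61 + 20.50) − 36.58 = 95.530 Tg/yr.
Box D throughput = its input = 95.530 Tg/yr; τ = 6708 / 95.530 = 70.22 yr.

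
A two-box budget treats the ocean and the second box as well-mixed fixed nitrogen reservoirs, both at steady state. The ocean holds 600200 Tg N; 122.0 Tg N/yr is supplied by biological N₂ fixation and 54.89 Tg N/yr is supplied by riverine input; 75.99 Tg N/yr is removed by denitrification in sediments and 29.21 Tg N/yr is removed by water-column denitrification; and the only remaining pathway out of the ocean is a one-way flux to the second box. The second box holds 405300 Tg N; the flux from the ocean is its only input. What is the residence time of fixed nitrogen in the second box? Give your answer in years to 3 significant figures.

5650 yr

Balance the ocean: ΣF_in = 122.0 + 54.89 = 176.89 Tg N/yr.
Flux to the second box = ΣF_in − (75.99 + 29.21) = 71.690 Tg N/yr.
At steady state the output of the second box equals its input, 71.690 Tg N/yr.
τ = M / F = 405300 / 71.690 = 5654 yr.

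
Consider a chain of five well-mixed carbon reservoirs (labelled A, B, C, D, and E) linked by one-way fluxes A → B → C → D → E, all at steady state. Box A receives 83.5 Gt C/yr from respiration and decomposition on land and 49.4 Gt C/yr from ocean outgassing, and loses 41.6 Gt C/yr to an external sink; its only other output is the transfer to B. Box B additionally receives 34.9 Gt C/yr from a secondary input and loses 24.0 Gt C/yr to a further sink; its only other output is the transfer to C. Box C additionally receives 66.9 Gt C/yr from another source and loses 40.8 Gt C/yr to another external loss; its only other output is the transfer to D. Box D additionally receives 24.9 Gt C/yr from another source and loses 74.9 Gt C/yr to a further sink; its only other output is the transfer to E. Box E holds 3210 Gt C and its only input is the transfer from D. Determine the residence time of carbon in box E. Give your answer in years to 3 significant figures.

41.0 yr

Box A: F(A→B) = (83.5 + 49.4) − 41.6 = 91.300 Gt C/yr.
Box B: F(B→C) = (91.300 + 34.9) − 24.0 = 102.20 Gt C/yr.
Box C: F(C→D) = (102.20 + 66.9) − 40.8 = 128.30 Gt C/yr.
Box D: F(D→E) = (128.30 + 24.9) − 74.9 = 78.300 Gt C/yr.
Box E throughput = its input = 78.300 Gt C/yr; τ = 3210 / 78.300 = 41.00 yr.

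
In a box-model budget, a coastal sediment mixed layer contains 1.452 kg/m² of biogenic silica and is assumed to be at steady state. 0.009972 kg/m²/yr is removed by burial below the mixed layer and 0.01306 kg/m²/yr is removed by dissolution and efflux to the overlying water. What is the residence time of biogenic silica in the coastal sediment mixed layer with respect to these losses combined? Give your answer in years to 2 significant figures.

Total removal = 0.009972 + 0.01306 = 0.023032 kg/m²/yr.
τ = M / ΣF_out = 1.452 / 0.023032 = 63.04 yr.

63 yr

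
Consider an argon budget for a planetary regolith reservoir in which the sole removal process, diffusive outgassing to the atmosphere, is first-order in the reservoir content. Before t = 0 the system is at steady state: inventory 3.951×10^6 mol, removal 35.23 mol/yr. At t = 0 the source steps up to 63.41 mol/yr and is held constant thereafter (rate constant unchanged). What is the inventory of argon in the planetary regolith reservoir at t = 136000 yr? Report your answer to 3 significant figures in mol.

Residence time τ = M₀/F₀ = 112100 yr. The eventual steady state is M_∞ = M₀·(F₁/F₀) = 3.951×10^6 × 63.41/35.23 = 7.1114×10^6 mol.
The anomaly ΔM(t) = M(t) − M_∞ decays as ΔM₀·e^(−t/τ) with ΔM₀ = 3.951×10^6 − 7.1114×10^6 = −3.160×10^6 mol.
At t = 136000 yr, e^(−t/τ) = e^(−1.213) = 0.2974, so ΔM = −939900 mol and M = 7.1114×10^6 − 939900 = 6.1715×10^6 mol.

6.17×10^6 mol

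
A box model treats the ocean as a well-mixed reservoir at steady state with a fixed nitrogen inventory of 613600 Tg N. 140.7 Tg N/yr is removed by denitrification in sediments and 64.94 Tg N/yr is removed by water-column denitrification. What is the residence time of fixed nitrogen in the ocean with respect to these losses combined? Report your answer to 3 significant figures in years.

Total removal = 140.7 + 64.94 = 205.64 Tg N/yr.
τ = M / ΣF_out = 613600 / 205.64 = 2984 yr.

2980 yr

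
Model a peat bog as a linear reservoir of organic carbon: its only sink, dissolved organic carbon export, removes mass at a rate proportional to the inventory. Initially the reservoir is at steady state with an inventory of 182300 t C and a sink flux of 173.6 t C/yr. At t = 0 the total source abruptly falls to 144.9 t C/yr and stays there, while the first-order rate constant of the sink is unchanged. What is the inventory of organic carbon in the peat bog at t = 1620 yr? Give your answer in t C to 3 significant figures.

Residence time τ = M₀/F₀ = 1050 yr. The eventual steady state is M_∞ = M₀·(F₁/F₀) = 182300 × 144.9/173.6 = 152160 t C.
The anomaly ΔM(t) = M(t) − M_∞ decays as ΔM₀·e^(−t/τ) with ΔM₀ = 182300 − 152160 = 30140 t C.
At t = 1620 yr, e^(−t/τ) = e^(−1.543) = 0.2138, so ΔM = 6444 t C and M = 152160 + 6444 = 158610 t C.

159000 t C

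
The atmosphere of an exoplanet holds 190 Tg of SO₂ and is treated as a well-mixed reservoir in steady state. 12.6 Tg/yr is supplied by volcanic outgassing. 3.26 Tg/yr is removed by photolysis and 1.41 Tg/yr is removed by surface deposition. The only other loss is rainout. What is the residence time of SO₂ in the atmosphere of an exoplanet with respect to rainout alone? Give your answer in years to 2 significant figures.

At steady state ΣF_in = ΣF_out.
ΣF_in = 12.600 Tg/yr.
Rainout flux = ΣF_in − (3.26 + 1.41) = 12.600 − 4.670 = 7.930 Tg/yr.
τ = M / F = 190 / 7.930 = 23.96 yr.

24 yr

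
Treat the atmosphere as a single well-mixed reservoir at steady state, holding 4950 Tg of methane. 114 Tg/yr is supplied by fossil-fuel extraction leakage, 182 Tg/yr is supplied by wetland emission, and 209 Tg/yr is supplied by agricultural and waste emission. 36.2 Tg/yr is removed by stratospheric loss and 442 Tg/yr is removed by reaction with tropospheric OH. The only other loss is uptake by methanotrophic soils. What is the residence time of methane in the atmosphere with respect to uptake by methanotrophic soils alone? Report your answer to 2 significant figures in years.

180 yr

At steady state ΣF_in = ΣF_out.
ΣF_in = 114 + 182 + 209 = 505.00 Tg/yr.
Uptake by methanotrophic soils flux = ΣF_in − (36.2 + 442) = 505.00 − 478.2 = 26.80 Tg/yr.
τ = M / F = 4950 / 26.80 = 184.7 yr.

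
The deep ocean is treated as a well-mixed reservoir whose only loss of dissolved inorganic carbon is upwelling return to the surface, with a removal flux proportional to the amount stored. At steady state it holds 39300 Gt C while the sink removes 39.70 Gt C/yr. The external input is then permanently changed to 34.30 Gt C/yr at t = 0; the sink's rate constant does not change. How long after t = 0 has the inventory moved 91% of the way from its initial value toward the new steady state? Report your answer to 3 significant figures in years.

2380 yr

τ = M₀/F₀ = 39300/39.70 = 989.9 yr.
The remaining gap fraction is e^(−t/τ); 91% covered ⇒ e^(−t/τ) = 0.0900.
t = −τ ln(0.0900) = 989.9 × 2.408 = 2384 yr.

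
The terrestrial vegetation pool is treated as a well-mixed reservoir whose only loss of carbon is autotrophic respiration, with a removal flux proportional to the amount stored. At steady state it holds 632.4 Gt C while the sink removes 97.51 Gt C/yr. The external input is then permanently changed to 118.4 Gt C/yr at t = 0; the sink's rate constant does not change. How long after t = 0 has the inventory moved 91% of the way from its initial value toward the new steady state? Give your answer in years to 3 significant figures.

15.6 yr

τ = M₀/F₀ = 632.4/97.51 = 6.485 yr.
The remaining gap fraction is e^(−t/τ); 91% covered ⇒ e^(−t/τ) = 0.0900.
t = −τ ln(0.0900) = 6.485 × 2.408 = 15.62 yr.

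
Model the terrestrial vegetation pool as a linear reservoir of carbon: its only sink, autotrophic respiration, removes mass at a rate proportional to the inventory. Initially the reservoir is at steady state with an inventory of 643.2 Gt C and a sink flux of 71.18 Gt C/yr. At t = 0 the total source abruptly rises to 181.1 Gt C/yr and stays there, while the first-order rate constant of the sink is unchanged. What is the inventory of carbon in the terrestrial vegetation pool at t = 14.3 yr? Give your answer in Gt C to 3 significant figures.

τ = M₀/F₀ = 643.2/71.18 = 9.036 yr; rate constant k = 1/τ.
New steady state M_∞ = F₁/k = F₁·τ = 181.1 × 9.036 = 1636.5 Gt C.
M(t) = M_∞ + (M₀ − M_∞)·e^(−t/τ); t/τ = 14.3/9.036 = 1.583, so e^(−t/τ) = 0.2055.
M(t) = 1636.5 − 993.3 × 0.2055 = 1432.4 Gt C.

1430 Gt C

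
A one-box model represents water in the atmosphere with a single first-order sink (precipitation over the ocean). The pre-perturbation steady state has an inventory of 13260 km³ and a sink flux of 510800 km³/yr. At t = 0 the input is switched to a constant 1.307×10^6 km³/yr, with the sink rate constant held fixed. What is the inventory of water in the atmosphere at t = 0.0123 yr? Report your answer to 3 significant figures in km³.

21100 km³

τ = M₀/F₀ = 13260/510800 = 0.02596 yr; rate constant k = 1/τ.
New steady state M_∞ = F₁/k = F₁·τ = 1.307×10^6 × 0.02596 = 33929 km³.
M(t) = M_∞ + (M₀ − M_∞)·e^(−t/τ); t/τ = 0.0123/0.02596 = 0.4738, so e^(−t/τ) = 0.6226.
M(t) = 33929 − 20670 × 0.6226 = 21060 km³.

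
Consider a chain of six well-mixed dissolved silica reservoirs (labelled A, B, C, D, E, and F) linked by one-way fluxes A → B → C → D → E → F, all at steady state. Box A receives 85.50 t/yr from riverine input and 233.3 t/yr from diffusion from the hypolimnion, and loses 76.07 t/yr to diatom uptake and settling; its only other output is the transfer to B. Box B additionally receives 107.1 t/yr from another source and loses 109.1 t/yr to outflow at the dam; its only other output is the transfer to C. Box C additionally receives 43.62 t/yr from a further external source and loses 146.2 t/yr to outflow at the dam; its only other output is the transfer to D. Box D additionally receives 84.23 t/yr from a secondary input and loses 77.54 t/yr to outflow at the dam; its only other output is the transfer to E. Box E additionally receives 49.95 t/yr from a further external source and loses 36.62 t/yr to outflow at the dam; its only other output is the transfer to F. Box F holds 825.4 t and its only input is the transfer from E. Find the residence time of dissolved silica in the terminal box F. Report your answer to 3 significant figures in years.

Box A: F(A→B) = (85.50 + 233.3) − 76.07 = 242.73 t/yr.
Box B: F(B→C) = (242.73 + 107.1) − 109.1 = 240.73 t/yr.
Box C: F(C→D) = (240.73 + 43.62) − 146.2 = 138.15 t/yr.
Box D: F(D→E) = (138.15 + 84.23) − 77.54 = 144.84 t/yr.
Box E: F(E→F) = (144.84 + 49.95) − 36.62 = 158.17 t/yr.
Box F throughput = its input = 158.17 t/yr; τ = 825.4 / 158.17 = 5.218 yr.

5.22 yr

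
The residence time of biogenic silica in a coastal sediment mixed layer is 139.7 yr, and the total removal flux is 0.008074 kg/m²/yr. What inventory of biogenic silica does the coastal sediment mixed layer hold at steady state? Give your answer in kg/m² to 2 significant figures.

1.1 kg/m²

τ = M/F ⇒ M = τ × F = 139.7 × 0.008074 = 1.128 kg/m².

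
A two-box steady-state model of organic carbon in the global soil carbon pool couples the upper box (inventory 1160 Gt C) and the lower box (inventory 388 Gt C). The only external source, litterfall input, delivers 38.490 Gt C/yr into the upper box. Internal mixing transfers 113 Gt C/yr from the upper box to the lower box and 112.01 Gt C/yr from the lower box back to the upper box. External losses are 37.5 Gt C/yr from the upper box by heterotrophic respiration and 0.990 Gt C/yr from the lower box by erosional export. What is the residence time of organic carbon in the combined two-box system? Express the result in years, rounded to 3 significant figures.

40.2 yr

Residence time in the combined system uses the total inventory and the total *external* removal — internal exchanges between the two boxes cancel.
M_total = 1160 + 388 = 1548.0 Gt C.
ΣF_external_out = 37.5 + 0.990 = 38.490 Gt C/yr.
τ = M_total / ΣF_ext = 1548.0 / 38.490 = 40.22 yr.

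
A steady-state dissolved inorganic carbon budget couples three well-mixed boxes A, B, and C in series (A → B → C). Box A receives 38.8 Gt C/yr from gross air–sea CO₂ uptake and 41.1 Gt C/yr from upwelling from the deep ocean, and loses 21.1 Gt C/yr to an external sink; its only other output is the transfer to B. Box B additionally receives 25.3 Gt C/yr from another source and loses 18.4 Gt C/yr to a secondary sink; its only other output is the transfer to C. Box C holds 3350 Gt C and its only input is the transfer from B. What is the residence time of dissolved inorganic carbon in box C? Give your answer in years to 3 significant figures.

Box A: F(A→B) = (38.8 + 41.1) − 21.1 = 58.800 Gt C/yr.
Box B: F(B→C) = (58.800 + 25.3) − 18.4 = 65.700 Gt C/yr.
Box C throughput = its input = 65.700 Gt C/yr; τ = 3350 / 65.700 = 50.99 yr.

51.0 yr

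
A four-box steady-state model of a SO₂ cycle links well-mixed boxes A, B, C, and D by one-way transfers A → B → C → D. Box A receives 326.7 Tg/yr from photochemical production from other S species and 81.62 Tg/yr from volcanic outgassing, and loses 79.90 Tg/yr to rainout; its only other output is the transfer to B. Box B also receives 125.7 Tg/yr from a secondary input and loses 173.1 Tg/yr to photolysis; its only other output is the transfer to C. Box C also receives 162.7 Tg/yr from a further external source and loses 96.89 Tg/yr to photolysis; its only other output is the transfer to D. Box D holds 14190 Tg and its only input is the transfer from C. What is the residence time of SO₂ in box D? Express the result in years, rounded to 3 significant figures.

Box A: F(A→B) = (326.7 + 81.62) − 79.90 = 328.42 Tg/yr.
Box B: F(B→C) = (328.42 + 125.7) − 173.1 = 281.02 Tg/yr.
Box C: F(C→D) = (281.02 + 162.7) − 96.89 = 346.83 Tg/yr.
Box D throughput = its input = 346.83 Tg/yr; τ = 14190 / 346.83 = 40.91 yr.

40.9 yr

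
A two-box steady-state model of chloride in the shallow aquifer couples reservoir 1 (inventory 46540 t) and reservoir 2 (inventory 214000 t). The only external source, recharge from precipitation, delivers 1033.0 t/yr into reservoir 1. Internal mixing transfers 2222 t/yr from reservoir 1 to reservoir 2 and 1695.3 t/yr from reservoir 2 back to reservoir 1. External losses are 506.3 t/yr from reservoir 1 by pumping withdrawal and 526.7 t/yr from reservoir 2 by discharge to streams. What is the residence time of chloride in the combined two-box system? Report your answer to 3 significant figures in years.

252 yr

Residence time in the combined system uses the total inventory and the total *external* removal — internal exchanges between the two boxes cancel.
M_total = 46540 + 214000 = 260540 t.
ΣF_external_out = 506.3 + 526.7 = 1033.0 t/yr.
τ = M_total / ΣF_ext = 260540 / 1033.0 = 252.2 yr.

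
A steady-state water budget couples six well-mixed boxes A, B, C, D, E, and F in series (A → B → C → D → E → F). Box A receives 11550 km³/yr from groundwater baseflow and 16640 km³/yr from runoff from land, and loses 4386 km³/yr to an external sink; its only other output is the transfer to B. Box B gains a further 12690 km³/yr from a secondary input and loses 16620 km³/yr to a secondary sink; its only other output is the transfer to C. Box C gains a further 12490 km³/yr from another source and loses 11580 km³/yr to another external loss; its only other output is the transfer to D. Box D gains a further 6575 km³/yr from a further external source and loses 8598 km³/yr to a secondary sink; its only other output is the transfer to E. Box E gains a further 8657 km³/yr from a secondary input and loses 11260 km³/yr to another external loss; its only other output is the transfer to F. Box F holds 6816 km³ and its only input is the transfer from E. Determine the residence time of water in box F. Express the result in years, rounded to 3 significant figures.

0.422 yr

Box A: F(A→B) = (11550 + 16640) − 4386 = 23804 km³/yr.
Box B: F(B→C) = (23804 + 12690) − 16620 = 19874 km³/yr.
Box C: F(C→D) = (19874 + 12490) − 11580 = 20784 km³/yr.
Box D: F(D→E) = (20784 + 6575) − 8598 = 18761 km³/yr.
Box E: F(E→F) = (18761 + 8657) − 11260 = 16158 km³/yr.
Box F throughput = its input = 16158 km³/yr; τ = 6816 / 16158 = 0.4218 yr.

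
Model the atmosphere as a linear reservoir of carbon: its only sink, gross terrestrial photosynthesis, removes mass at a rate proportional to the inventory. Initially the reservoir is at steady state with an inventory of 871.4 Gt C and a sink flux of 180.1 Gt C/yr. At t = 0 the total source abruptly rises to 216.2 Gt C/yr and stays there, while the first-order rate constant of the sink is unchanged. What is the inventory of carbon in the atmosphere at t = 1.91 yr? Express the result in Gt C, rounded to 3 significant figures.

τ = M₀/F₀ = 871.4/180.1 = 4.838 yr; rate constant k = 1/τ.
New steady state M_∞ = F₁/k = F₁·τ = 216.2 × 4.838 = 1046.1 Gt C.
M(t) = M_∞ + (M₀ − M_∞)·e^(−t/τ); t/τ = 1.91/4.838 = 0.3948, so e^(−t/τ) = 0.6738.
M(t) = 1046.1 − 174.7 × 0.6738 = 928.37 Gt C.

928 Gt C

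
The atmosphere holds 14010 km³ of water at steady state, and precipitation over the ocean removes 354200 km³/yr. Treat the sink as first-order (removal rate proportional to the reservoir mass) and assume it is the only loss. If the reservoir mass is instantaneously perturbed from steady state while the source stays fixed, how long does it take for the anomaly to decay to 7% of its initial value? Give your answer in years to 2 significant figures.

For a linear reservoir the anomaly decays as exp(−t/τ) with τ = M/F = 14010/354200 = 0.03955 yr.
exp(−t/τ) = 0.07 ⇒ t = −τ ln(0.07) = 0.03955 × 2.659 = 0.1052 yr.

0.11 yr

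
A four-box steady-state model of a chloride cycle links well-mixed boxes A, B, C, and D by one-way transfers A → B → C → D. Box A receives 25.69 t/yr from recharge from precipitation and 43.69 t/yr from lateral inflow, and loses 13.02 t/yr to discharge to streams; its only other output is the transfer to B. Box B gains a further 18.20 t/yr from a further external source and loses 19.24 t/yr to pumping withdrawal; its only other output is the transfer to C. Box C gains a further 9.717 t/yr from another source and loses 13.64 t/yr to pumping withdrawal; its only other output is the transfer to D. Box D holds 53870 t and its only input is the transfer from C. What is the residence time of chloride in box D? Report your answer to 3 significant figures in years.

1050 yr

Box A: F(A→B) = (25.69 + 43.69) − 13.02 = 56.360 t/yr.
Box B: F(B→C) = (56.360 + 18.20) − 19.24 = 55.320 t/yr.
Box C: F(C→D) = (55.320 + 9.717) − 13.64 = 51.397 t/yr.
Box D throughput = its input = 51.397 t/yr; τ = 53870 / 51.397 = 1048 yr.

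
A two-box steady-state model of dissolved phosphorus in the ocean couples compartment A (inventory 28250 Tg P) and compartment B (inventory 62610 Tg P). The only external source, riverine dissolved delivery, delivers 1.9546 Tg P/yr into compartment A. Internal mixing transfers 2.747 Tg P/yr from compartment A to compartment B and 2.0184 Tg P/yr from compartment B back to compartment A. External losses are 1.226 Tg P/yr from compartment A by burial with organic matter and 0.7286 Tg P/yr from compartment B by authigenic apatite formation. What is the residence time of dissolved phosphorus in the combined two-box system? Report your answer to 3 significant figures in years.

Treat the two boxes together as one reservoir: the mixing fluxes between them are internal recycling, so τ = ΣM / Σ(external losses).
M_total = 28250 + 62610 = 90860 Tg P.
ΣF_external_out = 1.226 + 0.7286 = 1.9546 Tg P/yr.
τ = M_total / ΣF_ext = 90860 / 1.9546 = 46490 yr.

46500 yr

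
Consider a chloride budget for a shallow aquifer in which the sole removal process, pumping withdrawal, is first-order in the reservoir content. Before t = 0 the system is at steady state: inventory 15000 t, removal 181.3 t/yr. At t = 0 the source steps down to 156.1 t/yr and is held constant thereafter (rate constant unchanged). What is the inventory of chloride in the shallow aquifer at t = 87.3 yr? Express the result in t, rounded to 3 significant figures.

13600 t

τ = M₀/F₀ = 15000/181.3 = 82.74 yr; rate constant k = 1/τ.
New steady state M_∞ = F₁/k = F₁·τ = 156.1 × 82.74 = 12915 t.
M(t) = M_∞ + (M₀ − M_∞)·e^(−t/τ); t/τ = 87.3/82.74 = 1.055, so e^(−t/τ) = 0.3481.
M(t) = 12915 + 2085 × 0.3481 = 13641 t.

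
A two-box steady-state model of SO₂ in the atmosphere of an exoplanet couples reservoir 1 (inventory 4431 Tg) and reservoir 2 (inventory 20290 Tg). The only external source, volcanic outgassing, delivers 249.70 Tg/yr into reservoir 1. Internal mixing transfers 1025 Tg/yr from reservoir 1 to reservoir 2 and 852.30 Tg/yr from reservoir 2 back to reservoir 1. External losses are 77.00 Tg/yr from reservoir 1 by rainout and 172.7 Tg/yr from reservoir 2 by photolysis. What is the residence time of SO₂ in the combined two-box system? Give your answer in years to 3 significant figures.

99.0 yr

Treat the two boxes together as one reservoir: the mixing fluxes between them are internal recycling, so τ = ΣM / Σ(external losses).
M_total = 4431 + 20290 = 24721 Tg.
ΣF_external_out = 77.00 + 172.7 = 249.70 Tg/yr.
τ = M_total / ΣF_ext = 24721 / 249.70 = 99.00 yr.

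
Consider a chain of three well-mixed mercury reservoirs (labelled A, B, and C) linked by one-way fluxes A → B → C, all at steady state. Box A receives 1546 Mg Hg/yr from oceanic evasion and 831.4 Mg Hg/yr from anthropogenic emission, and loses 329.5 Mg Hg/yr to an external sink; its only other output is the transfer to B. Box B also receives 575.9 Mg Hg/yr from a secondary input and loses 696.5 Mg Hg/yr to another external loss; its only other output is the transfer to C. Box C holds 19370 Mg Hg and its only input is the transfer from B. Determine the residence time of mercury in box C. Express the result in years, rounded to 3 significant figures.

10.1 yr

Box A: F(A→B) = (1546 + 831.4) − 329.5 = 2047.9 Mg Hg/yr.
Box B: F(B→C) = (2047.9 + 575.9) − 696.5 = 1927.3 Mg Hg/yr.
Box C throughput = its input = 1927.3 Mg Hg/yr; τ = 19370 / 1927.3 = 10.05 yr.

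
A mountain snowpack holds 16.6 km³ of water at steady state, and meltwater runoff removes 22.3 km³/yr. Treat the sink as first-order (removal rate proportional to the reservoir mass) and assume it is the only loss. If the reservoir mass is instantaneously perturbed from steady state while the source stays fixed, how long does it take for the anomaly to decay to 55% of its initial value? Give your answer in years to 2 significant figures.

0.45 yr

For a linear reservoir the anomaly decays as exp(−t/τ) with τ = M/F = 16.6/22.3 = 0.7444 yr.
exp(−t/τ) = 0.55 ⇒ t = −τ ln(0.55) = 0.7444 × 0.5978 = 0.4450 yr.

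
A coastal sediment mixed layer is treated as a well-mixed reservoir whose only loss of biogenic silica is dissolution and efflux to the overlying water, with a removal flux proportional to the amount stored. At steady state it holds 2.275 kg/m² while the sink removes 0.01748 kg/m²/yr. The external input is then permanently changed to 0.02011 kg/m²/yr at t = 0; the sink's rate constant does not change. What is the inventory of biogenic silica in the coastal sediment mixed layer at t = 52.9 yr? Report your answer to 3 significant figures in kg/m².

Residence time τ = M₀/F₀ = 130.1 yr. The eventual steady state is M_∞ = M₀·(F₁/F₀) = 2.275 × 0.02011/0.01748 = 2.6173 kg/m².
The anomaly ΔM(t) = M(t) − M_∞ decays as ΔM₀·e^(−t/τ) with ΔM₀ = 2.275 − 2.6173 = −0.3423 kg/m².
At t = 52.9 yr, e^(−t/τ) = e^(−0.4065) = 0.6660, so ΔM = −0.2280 kg/m² and M = 2.6173 − 0.2280 = 2.3893 kg/m².

2.39 kg/m²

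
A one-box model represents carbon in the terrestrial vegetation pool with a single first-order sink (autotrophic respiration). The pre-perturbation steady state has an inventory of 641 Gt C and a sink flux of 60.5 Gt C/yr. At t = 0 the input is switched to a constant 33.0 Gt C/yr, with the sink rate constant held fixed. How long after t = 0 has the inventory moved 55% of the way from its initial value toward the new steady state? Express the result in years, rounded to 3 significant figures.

τ = M₀/F₀ = 641/60.5 = 10.60 yr.
The remaining gap fraction is e^(−t/τ); 55% covered ⇒ e^(−t/τ) = 0.450.
t = −τ ln(0.450) = 10.60 × 0.7985 = 8.460 yr.

8.46 yr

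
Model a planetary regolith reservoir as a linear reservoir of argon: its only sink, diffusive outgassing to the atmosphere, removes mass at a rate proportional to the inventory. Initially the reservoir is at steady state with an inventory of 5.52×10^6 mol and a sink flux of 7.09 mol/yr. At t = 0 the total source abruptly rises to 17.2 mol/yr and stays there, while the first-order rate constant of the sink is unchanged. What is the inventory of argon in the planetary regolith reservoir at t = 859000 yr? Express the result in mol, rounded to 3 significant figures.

1.08×10^7 mol

The sink rate constant is k = F₀/M₀ = 7.09/5.52×10^6 = 1.284×10^-6 yr⁻¹.
Solving dM/dt = F₁ − kM with M(0) = M₀ gives M(t) = F₁/k + (M₀ − F₁/k)·e^(−kt).
F₁/k = 17.2/1.284×10^-6 = 1.3391×10^7 mol; kt = 1.284×10^-6 × 859000 = 1.103, e^(−kt) = 0.3318.
M(859000) = 1.3391×10^7 + (5.52×10^6 − 1.3391×10^7) × 0.3318 = 1.3391×10^7 − 2.611×10^6 = 1.0780×10^7 mol.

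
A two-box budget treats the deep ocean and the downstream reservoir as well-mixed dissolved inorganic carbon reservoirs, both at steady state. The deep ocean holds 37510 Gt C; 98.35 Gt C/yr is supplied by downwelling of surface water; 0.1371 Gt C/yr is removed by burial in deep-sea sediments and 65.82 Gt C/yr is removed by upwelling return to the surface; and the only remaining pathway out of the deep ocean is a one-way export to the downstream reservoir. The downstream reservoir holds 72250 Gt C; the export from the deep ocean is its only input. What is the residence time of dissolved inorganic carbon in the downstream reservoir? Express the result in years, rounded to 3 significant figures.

2230 yr

Balance the deep ocean: ΣF_in = 98.350 Gt C/yr.
Export to the downstream reservoir = ΣF_in − (0.1371 + 65.82) = 32.393 Gt C/yr.
At steady state the output of the downstream reservoir equals its input, 32.393 Gt C/yr.
τ = M / F = 72250 / 32.393 = 2230 yr.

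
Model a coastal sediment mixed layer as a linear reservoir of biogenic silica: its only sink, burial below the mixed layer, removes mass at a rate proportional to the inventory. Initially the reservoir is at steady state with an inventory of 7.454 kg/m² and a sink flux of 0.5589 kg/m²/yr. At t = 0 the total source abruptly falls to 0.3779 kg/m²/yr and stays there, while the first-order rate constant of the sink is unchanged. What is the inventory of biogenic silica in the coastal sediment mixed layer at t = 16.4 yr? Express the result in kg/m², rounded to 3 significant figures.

5.75 kg/m²

The sink rate constant is k = F₀/M₀ = 0.5589/7.454 = 0.07498 yr⁻¹.
Solving dM/dt = F₁ − kM with M(0) = M₀ gives M(t) = F₁/k + (M₀ − F₁/k)·e^(−kt).
F₁/k = 0.3779/0.07498 = 5.0400 kg/m²; kt = 0.07498 × 16.4 = 1.230, e^(−kt) = 0.2924.
M(16.4) = 5.0400 + (7.454 − 5.0400) × 0.2924 = 5.0400 + 0.7058 = 5.7458 kg/m².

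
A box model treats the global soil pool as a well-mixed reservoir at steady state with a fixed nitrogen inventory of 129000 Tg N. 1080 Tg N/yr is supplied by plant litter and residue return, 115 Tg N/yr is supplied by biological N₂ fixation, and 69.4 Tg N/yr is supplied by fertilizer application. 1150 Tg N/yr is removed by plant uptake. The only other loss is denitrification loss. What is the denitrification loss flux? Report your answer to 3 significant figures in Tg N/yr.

At steady state ΣF_in = ΣF_out.
ΣF_in = 1080 + 115 + 69.4 = 1264.4 Tg N/yr.
Denitrification loss flux = ΣF_in − (1150) = 1264.4 − 1150 = 114.4 Tg N/yr.

114 Tg N/yr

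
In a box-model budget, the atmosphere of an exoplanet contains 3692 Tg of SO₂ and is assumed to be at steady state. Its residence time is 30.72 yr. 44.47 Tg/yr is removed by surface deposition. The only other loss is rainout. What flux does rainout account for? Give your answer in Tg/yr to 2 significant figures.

76 Tg/yr

Total removal F = M/τ = 3692 / 30.72 = 120.2 Tg/yr.
Rainout = F − (44.47) = 120.2 − 44.47 = 75.71 Tg/yr.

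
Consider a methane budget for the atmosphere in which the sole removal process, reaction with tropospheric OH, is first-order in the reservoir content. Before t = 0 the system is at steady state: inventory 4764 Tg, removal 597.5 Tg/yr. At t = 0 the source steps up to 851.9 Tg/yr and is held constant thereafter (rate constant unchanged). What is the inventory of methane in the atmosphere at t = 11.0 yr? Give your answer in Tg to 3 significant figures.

6280 Tg

Residence time τ = M₀/F₀ = 7.973 yr. The eventual steady state is M_∞ = M₀·(F₁/F₀) = 4764 × 851.9/597.5 = 6792.4 Tg.
The anomaly ΔM(t) = M(t) − M_∞ decays as ΔM₀·e^(−t/τ) with ΔM₀ = 4764 − 6792.4 = −2028 Tg.
At t = 11.0 yr, e^(−t/τ) = e^(−1.380) = 0.2517, so ΔM = −510.5 Tg and M = 6792.4 − 510.5 = 6281.9 Tg.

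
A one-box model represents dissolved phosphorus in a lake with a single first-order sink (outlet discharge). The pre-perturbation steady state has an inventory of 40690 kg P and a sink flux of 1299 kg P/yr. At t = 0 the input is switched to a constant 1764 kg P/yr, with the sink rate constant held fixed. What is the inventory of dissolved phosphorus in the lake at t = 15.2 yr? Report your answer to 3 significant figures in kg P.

46300 kg P

The sink rate constant is k = F₀/M₀ = 1299/40690 = 0.03192 yr⁻¹.
Solving dM/dt = F₁ − kM with M(0) = M₀ gives M(t) = F₁/k + (M₀ − F₁/k)·e^(−kt).
F₁/k = 1764/0.03192 = 55256 kg P; kt = 0.03192 × 15.2 = 0.4852, e^(−kt) = 0.6155.
M(15.2) = 55256 + (40690 − 55256) × 0.6155 = 55256 − 8966 = 46290 kg P.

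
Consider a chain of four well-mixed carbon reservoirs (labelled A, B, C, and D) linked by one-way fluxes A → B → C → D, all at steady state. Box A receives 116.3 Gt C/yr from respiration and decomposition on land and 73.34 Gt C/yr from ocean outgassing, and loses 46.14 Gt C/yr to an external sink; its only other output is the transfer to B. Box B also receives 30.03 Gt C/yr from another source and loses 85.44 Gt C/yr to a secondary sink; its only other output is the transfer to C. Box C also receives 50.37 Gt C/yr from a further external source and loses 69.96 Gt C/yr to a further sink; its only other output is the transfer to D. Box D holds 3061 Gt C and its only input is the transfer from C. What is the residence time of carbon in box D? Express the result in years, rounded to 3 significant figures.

44.7 yr

Box A: F(A→B) = (116.3 + 73.34) − 46.14 = 143.50 Gt C/yr.
Box B: F(B→C) = (143.50 + 30.03) − 85.44 = 88.090 Gt C/yr.
Box C: F(C→D) = (88.090 + 50.37) − 69.96 = 68.500 Gt C/yr.
Box D throughput = its input = 68.500 Gt C/yr; τ = 3061 / 68.500 = 44.69 yr.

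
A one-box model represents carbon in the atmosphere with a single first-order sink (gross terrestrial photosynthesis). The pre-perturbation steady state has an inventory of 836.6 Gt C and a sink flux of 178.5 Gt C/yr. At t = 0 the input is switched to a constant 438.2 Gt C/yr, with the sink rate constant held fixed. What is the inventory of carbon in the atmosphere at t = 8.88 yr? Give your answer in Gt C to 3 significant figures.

τ = M₀/F₀ = 836.6/178.5 = 4.687 yr; rate constant k = 1/τ.
New steady state M_∞ = F₁/k = F₁·τ = 438.2 × 4.687 = 2053.8 Gt C.
M(t) = M_∞ + (M₀ − M_∞)·e^(−t/τ); t/τ = 8.88/4.687 = 1.895, so e^(−t/τ) = 0.1504.
M(t) = 2053.8 − 1217 × 0.1504 = 1870.7 Gt C.

1870 Gt C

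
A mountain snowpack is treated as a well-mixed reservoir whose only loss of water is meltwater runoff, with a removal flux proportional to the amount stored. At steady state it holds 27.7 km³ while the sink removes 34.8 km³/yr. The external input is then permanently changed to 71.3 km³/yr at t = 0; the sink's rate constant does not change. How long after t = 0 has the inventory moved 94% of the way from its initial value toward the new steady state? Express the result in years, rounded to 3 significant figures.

τ = M₀/F₀ = 27.7/34.8 = 0.7960 yr.
The remaining gap fraction is e^(−t/τ); 94% covered ⇒ e^(−t/τ) = 0.0600.
t = −τ ln(0.0600) = 0.7960 × 2.813 = 2.239 yr.

2.24 yr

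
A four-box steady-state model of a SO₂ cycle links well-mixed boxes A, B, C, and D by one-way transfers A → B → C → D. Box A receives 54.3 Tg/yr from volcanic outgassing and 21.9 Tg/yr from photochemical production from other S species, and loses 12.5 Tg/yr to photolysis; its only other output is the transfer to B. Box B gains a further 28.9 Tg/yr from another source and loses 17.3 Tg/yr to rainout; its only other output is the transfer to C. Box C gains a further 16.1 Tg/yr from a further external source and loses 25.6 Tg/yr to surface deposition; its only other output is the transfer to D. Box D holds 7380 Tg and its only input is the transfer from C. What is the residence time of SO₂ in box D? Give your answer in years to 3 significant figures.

Box A: F(A→B) = (54.3 + 21.9) − 12.5 = 63.700 Tg/yr.
Box B: F(B→C) = (63.700 + 28.9) − 17.3 = 75.300 Tg/yr.
Box C: F(C→D) = (75.300 + 16.1) − 25.6 = 65.800 Tg/yr.
Box D throughput = its input = 65.800 Tg/yr; τ = 7380 / 65.800 = 112.2 yr.

112 yr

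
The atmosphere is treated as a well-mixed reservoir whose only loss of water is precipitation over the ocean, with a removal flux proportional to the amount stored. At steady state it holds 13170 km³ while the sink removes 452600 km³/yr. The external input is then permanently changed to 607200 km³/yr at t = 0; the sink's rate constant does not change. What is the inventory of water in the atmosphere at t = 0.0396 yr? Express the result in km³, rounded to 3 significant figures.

Residence time τ = M₀/F₀ = 0.02910 yr. The eventual steady state is M_∞ = M₀·(F₁/F₀) = 13170 × 607200/452600 = 17669 km³.
The anomaly ΔM(t) = M(t) − M_∞ decays as ΔM₀·e^(−t/τ) with ΔM₀ = 13170 − 17669 = −4499 km³.
At t = 0.0396 yr, e^(−t/τ) = e^(−1.361) = 0.2564, so ΔM = −1154 km³ and M = 17669 − 1154 = 16515 km³.

16500 km³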